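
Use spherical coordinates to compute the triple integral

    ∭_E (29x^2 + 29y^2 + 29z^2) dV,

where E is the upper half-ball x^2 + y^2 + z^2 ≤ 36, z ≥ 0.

In spherical coordinates, x = ρ sin(φ) cos(θ), y = ρ sin(φ) sin(θ), z = ρ cos(φ), and dV = ρ^2 sin(φ) dρ dφ dθ.

The integrand becomes 29ρ^2, so

    ∭_E (29x^2 + 29y^2 + 29z^2) dV = ∫_{0}^{2π} ∫_{0}^{π/2} ∫_{0}^{6} (29ρ^2) · ρ^2 sin(φ) dρ dφ dθ.

Inner (ρ): 225504sin(φ)/5.
Middle (φ): 225504/5.
Outer (θ): 451008π/5.

Therefore the triple integral equals 451008π/5.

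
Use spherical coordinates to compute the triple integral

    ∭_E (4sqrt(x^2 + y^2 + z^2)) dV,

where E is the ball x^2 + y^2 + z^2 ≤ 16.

In spherical coordinates, x = ρ sin(φ) cos(θ), y = ρ sin(φ) sin(θ), z = ρ cos(φ), and dV = ρ^2 sin(φ) dρ dφ dθ.

The integrand becomes 4ρ, so

    ∭_E (4sqrt(x^2 + y^2 + z^2)) dV = ∫_{0}^{2π} ∫_{0}^{π} ∫_{0}^{4} (4ρ) · ρ^2 sin(φ) dρ dφ dθ.

Inner (ρ): 256sin(φ).
Middle (φ): 512.
Outer (θ): 1024π.

Therefore the triple integral equals 1024π.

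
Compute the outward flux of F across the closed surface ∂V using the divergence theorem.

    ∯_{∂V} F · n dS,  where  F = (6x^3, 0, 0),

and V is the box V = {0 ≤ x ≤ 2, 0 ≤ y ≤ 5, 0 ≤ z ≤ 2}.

By the divergence theorem,

    ∯_{∂V} F · n dS = ∭_V (∇ · F) dV.

Compute the divergence:
    ∇ · F = ∂F_x/∂x + ∂F_y/∂y + ∂F_z/∂z = 18x^2 + 0 + 0 = 18x^2.

V is a rectangular box, so dV = dx dy dz with 0 ≤ x ≤ 2, 0 ≤ y ≤ 5, 0 ≤ z ≤ 2.

Integrate (18x^2) over V as an iterated integral:

    ∭_V (∇·F) dV = ∫_0^{2} ∫_0^{5} ∫_0^{2} (18x^2) dz dy dx.

Inner (z from 0 to 2): 36x^2.
Middle (y from 0 to 5): 180x^2.
Outer (x from 0 to 2): 480.

Therefore ∯_{∂V} F · n dS = 480.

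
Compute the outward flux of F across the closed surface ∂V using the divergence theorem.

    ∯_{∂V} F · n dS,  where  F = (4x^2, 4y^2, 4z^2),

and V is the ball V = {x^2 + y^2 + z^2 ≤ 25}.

By the divergence theorem,

    ∯_{∂V} F · n dS = ∭_V (∇ · F) dV.

Compute the divergence:
    ∇ · F = ∂F_x/∂x + ∂F_y/∂y + ∂F_z/∂z = 8x + 8y + 8z.

In spherical coordinates, x = ρ sin(φ) cos(θ), y = ρ sin(φ) sin(θ), z = ρ cos(φ), dV = ρ^2 sin(φ) dρ dφ dθ, with 0 ≤ ρ ≤ 5, 0 ≤ φ ≤ π, 0 ≤ θ ≤ 2π.

The integrand, after substitution and multiplying by the volume element, becomes (8ρ (sqrt(2)sin(φ)sin(θ + π/4) + cos(φ))) · ρ^2 sin(φ), so

    ∭_V (∇·F) dV = ∫_0^{2π} ∫_0^{π} ∫_0^{5} (8ρ (sqrt(2)sin(φ)sin(θ + π/4) + cos(φ))) · ρ^2 sin(φ) dρ dφ dθ.

Inner (ρ from 0 to 5): 1250(sqrt(2)sin(φ)sin(θ + π/4) + cos(φ))sin(φ).
Middle (φ from 0 to π): 625sqrt(2)π sin(θ + π/4).
Outer (θ from 0 to 2π): 0.

Therefore ∯_{∂V} F · n dS = 0.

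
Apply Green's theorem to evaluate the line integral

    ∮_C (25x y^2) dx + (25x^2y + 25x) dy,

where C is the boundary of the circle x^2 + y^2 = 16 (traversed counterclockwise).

Green's theorem converts the closed line integral into a double integral over the enclosed region D:

    ∮_C P dx + Q dy = ∬_D (∂Q/∂x - ∂P/∂y) dA.

Here P = 25x y^2, Q = 25x^2y + 25x, so

    ∂Q/∂x = 50x y + 25,    ∂P/∂y = 50x y,
    ∂Q/∂x - ∂P/∂y = 25.

D is the region x^2 + y^2 ≤ 16. Evaluating the double integral:

In polar coordinates (x = r cos θ, y = r sin θ, dA = r dr dθ) the integrand becomes 25, so

    ∬_D (25) dA = ∫_0^{2π} ∫_0^{4} (25) · r dr dθ.

Inner (r from 0 to 4): 200.
Outer (θ from 0 to 2π): 400π.

Therefore ∮_C P dx + Q dy = 400π.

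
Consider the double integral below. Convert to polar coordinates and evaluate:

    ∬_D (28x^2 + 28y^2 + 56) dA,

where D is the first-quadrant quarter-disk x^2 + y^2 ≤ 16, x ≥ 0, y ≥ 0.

The region D is 0 ≤ r ≤ 4, 0 ≤ θ ≤ π/2 in polar coordinates, where x = r cos(θ), y = r sin(θ), and dA = r dr dθ.

Under the substitution, the integrand becomes 28r^2 + 56, so

    ∬_D (28x^2 + 28y^2 + 56) dA = ∫_{0}^{π/2} ∫_{0}^{4} (28r^2 + 56) · r dr dθ.

Inner integral (in r): ∫_{0}^{4} (28r^2 + 56) · r dr = 2240.

Outer integral (in θ): ∫_{0}^{π/2} (2240) dθ = 1120π.

Therefore ∬_D (28x^2 + 28y^2 + 56) dA = 1120π.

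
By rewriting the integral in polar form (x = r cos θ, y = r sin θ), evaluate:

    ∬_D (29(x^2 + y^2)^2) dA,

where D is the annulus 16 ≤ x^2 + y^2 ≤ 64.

The region D is 4 ≤ r ≤ 8, 0 ≤ θ ≤ 2π in polar coordinates, where x = r cos(θ), y = r sin(θ), and dA = r dr dθ.

Under the substitution, the integrand becomes 29r^4, so

    ∬_D (29(x^2 + y^2)^2) dA = ∫_{0}^{2π} ∫_{4}^{8} (29r^4) · r dr dθ.

Inner integral (in r): ∫_{4}^{8} (29r^4) · r dr = 1247232.

Outer integral (in θ): ∫_{0}^{2π} (1247232) dθ = 2494464π.

Therefore ∬_D (29(x^2 + y^2)^2) dA = 2494464π.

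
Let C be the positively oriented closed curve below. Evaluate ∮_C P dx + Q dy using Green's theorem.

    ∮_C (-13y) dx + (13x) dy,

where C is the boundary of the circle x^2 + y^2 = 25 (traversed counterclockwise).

Green's theorem converts the closed line integral into a double integral over the enclosed region D:

    ∮_C P dx + Q dy = ∬_D (∂Q/∂x - ∂P/∂y) dA.

Here P = -13y, Q = 13x, so

    ∂Q/∂x = 13,    ∂P/∂y = -13,
    ∂Q/∂x - ∂P/∂y = 26.

D is the region x^2 + y^2 ≤ 25. Evaluating the double integral:

In polar coordinates (x = r cos θ, y = r sin θ, dA = r dr dθ) the integrand becomes 26, so

    ∬_D (26) dA = ∫_0^{2π} ∫_0^{5} (26) · r dr dθ.

Inner (r from 0 to 5): 325.
Outer (θ from 0 to 2π): 650π.

Therefore ∮_C P dx + Q dy = 650π.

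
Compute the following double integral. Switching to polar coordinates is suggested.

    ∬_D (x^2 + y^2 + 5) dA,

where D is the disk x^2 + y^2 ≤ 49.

The region D is 0 ≤ r ≤ 7, 0 ≤ θ ≤ 2π in polar coordinates, where x = r cos(θ), y = r sin(θ), and dA = r dr dθ.

Under the substitution, the integrand becomes r^2 + 5, so

    ∬_D (x^2 + y^2 + 5) dA = ∫_{0}^{2π} ∫_{0}^{7} (r^2 + 5) · r dr dθ.

Inner integral (in r): ∫_{0}^{7} (r^2 + 5) · r dr = 2891/4.

Outer integral (in θ): ∫_{0}^{2π} (2891/4) dθ = 2891π/2.

Therefore ∬_D (x^2 + y^2 + 5) dA = 2891π/2.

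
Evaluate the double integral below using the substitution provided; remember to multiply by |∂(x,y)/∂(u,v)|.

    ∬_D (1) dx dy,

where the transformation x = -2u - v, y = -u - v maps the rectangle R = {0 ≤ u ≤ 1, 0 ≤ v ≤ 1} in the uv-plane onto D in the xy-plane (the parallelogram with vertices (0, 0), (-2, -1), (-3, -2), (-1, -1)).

Compute the Jacobian determinant of (x, y) with respect to (u, v):

    ∂(x,y)/∂(u,v) = | -2  -1 | = (-2)(-1) - (-1)(-1) = 1.
                   | -1  -1 |

Its absolute value is |J| = 1 (the area scaling factor).

Substituting x = -2u - v, y = -u - v into the integrand,

    1 → 1,

so the integral becomes

    ∬_R (1) · |J| du dv = ∫_0^1 ∫_0^1 (1) dv du.

Inner (v): 1.
Outer (u): 1.

Therefore ∬_D (1) dx dy = 1.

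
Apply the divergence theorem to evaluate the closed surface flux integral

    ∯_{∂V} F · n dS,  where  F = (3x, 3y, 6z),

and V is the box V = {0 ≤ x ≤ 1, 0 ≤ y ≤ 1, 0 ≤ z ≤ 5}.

By the divergence theorem,

    ∯_{∂V} F · n dS = ∭_V (∇ · F) dV.

Compute the divergence:
    ∇ · F = ∂F_x/∂x + ∂F_y/∂y + ∂F_z/∂z = 3 + 3 + 6 = 12.

V is a rectangular box, so dV = dx dy dz with 0 ≤ x ≤ 1, 0 ≤ y ≤ 1, 0 ≤ z ≤ 5.

Integrate (12) over V as an iterated integral:

    ∭_V (∇·F) dV = ∫_0^{1} ∫_0^{1} ∫_0^{5} (12) dz dy dx.

Inner (z from 0 to 5): 60.
Middle (y from 0 to 1): 60.
Outer (x from 0 to 1): 60.

Therefore ∯_{∂V} F · n dS = 60.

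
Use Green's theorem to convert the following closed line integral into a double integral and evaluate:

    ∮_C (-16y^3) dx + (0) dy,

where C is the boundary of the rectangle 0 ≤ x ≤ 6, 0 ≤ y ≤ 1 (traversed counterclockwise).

Green's theorem converts the closed line integral into a double integral over the enclosed region D:

    ∮_C P dx + Q dy = ∬_D (∂Q/∂x - ∂P/∂y) dA.

Here P = -16y^3, Q = 0, so

    ∂Q/∂x = 0,    ∂P/∂y = -48y^2,
    ∂Q/∂x - ∂P/∂y = 48y^2.

D is the region 0 ≤ x ≤ 6, 0 ≤ y ≤ 1. Evaluating the double integral:

    ∬_D (48y^2) dA = ∫_0^{6} ∫_0^{1} (48y^2) dy dx.

Inner (y from 0 to 1): 16.
Outer (x from 0 to 6): 96.

Therefore ∮_C P dx + Q dy = 96.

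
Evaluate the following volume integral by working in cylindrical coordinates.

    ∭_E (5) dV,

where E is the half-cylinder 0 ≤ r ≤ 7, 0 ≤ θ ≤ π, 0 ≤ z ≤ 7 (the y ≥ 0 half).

In cylindrical coordinates, x = r cos(θ), y = r sin(θ), z = z, and dV = r dr dθ dz.

The integrand becomes 5, so

    ∭_E (5) dV = ∫_{0}^{π} ∫_{0}^{7} ∫_{0}^{7} (5) · r dz dr dθ.

Inner (z): 35r.
Middle (r from 0 to 7): 1715/2.
Outer (θ): 1715π/2.

Therefore the triple integral equals 1715π/2.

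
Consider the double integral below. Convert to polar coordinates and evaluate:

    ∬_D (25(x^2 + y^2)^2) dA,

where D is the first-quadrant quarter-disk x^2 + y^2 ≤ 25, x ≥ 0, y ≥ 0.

The region D is 0 ≤ r ≤ 5, 0 ≤ θ ≤ π/2 in polar coordinates, where x = r cos(θ), y = r sin(θ), and dA = r dr dθ.

Under the substitution, the integrand becomes 25r^4, so

    ∬_D (25(x^2 + y^2)^2) dA = ∫_{0}^{π/2} ∫_{0}^{5} (25r^4) · r dr dθ.

Inner integral (in r): ∫_{0}^{5} (25r^4) · r dr = 390625/6.

Outer integral (in θ): ∫_{0}^{π/2} (390625/6) dθ = 390625π/12.

Therefore ∬_D (25(x^2 + y^2)^2) dA = 390625π/12.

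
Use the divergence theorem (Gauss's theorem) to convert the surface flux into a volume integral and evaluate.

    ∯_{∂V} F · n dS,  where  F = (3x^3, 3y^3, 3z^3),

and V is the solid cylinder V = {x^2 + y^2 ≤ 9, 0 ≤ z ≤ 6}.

By the divergence theorem,

    ∯_{∂V} F · n dS = ∭_V (∇ · F) dV.

Compute the divergence:
    ∇ · F = ∂F_x/∂x + ∂F_y/∂y + ∂F_z/∂z = 9x^2 + 9y^2 + 9z^2.

In cylindrical coordinates, x = r cos(θ), y = r sin(θ), z = z, dV = r dr dθ dz, with 0 ≤ r ≤ 3, 0 ≤ θ ≤ 2π, 0 ≤ z ≤ 6.

The integrand, after substitution and multiplying by the volume element, becomes (9r^2 + 9z^2) · r, so

    ∭_V (∇·F) dV = ∫_0^{2π} ∫_0^{3} ∫_0^{6} (9r^2 + 9z^2) · r dz dr dθ.

Inner (z from 0 to 6): 54r (r^2 + 12).
Middle (r from 0 to 3): 8019/2.
Outer (θ from 0 to 2π): 8019π.

Therefore ∯_{∂V} F · n dS = 8019π.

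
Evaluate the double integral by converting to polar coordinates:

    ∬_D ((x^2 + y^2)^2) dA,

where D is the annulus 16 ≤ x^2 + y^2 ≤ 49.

The region D is 4 ≤ r ≤ 7, 0 ≤ θ ≤ 2π in polar coordinates, where x = r cos(θ), y = r sin(θ), and dA = r dr dθ.

Under the substitution, the integrand becomes r^4, so

    ∬_D ((x^2 + y^2)^2) dA = ∫_{0}^{2π} ∫_{4}^{7} (r^4) · r dr dθ.

Inner integral (in r): ∫_{4}^{7} (r^4) · r dr = 37851/2.

Outer integral (in θ): ∫_{0}^{2π} (37851/2) dθ = 37851π.

Therefore ∬_D ((x^2 + y^2)^2) dA = 37851π.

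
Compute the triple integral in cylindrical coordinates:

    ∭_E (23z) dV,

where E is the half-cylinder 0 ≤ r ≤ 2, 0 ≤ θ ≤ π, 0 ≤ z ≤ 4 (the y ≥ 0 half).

In cylindrical coordinates, x = r cos(θ), y = r sin(θ), z = z, and dV = r dr dθ dz.

The integrand becomes 23z, so

    ∭_E (23z) dV = ∫_{0}^{π} ∫_{0}^{2} ∫_{0}^{4} (23z) · r dz dr dθ.

Inner (z): 184r.
Middle (r from 0 to 2): 368.
Outer (θ): 368π.

Therefore the triple integral equals 368π.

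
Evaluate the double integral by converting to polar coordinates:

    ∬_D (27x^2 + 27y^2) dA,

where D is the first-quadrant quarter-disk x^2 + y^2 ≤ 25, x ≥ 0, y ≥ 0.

The region D is 0 ≤ r ≤ 5, 0 ≤ θ ≤ π/2 in polar coordinates, where x = r cos(θ), y = r sin(θ), and dA = r dr dθ.

Under the substitution, the integrand becomes 27r^2, so

    ∬_D (27x^2 + 27y^2) dA = ∫_{0}^{π/2} ∫_{0}^{5} (27r^2) · r dr dθ.

Inner integral (in r): ∫_{0}^{5} (27r^2) · r dr = 16875/4.

Outer integral (in θ): ∫_{0}^{π/2} (16875/4) dθ = 16875π/8.

Therefore ∬_D (27x^2 + 27y^2) dA = 16875π/8.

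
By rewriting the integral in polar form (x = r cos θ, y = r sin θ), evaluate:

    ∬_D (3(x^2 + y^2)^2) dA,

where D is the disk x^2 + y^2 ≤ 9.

The region D is 0 ≤ r ≤ 3, 0 ≤ θ ≤ 2π in polar coordinates, where x = r cos(θ), y = r sin(θ), and dA = r dr dθ.

Under the substitution, the integrand becomes 3r^4, so

    ∬_D (3(x^2 + y^2)^2) dA = ∫_{0}^{2π} ∫_{0}^{3} (3r^4) · r dr dθ.

Inner integral (in r): ∫_{0}^{3} (3r^4) · r dr = 729/2.

Outer integral (in θ): ∫_{0}^{2π} (729/2) dθ = 729π.

Therefore ∬_D (3(x^2 + y^2)^2) dA = 729π.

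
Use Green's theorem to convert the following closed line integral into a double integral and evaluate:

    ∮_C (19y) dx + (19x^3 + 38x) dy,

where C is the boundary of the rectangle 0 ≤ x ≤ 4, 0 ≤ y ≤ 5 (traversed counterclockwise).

Green's theorem converts the closed line integral into a double integral over the enclosed region D:

    ∮_C P dx + Q dy = ∬_D (∂Q/∂x - ∂P/∂y) dA.

Here P = 19y, Q = 19x^3 + 38x, so

    ∂Q/∂x = 57x^2 + 38,    ∂P/∂y = 19,
    ∂Q/∂x - ∂P/∂y = 57x^2 + 19.

D is the region 0 ≤ x ≤ 4, 0 ≤ y ≤ 5. Evaluating the double integral:

    ∬_D (57x^2 + 19) dA = ∫_0^{4} ∫_0^{5} (57x^2 + 19) dy dx.

Inner (y from 0 to 5): 285x^2 + 95.
Outer (x from 0 to 4): 6460.

Therefore ∮_C P dx + Q dy = 6460.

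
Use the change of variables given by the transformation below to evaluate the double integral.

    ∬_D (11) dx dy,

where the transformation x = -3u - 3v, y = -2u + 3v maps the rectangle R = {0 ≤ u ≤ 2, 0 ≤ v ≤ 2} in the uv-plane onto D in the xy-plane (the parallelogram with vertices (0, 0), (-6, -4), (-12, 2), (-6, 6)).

Compute the Jacobian determinant of (x, y) with respect to (u, v):

    ∂(x,y)/∂(u,v) = | -3  -3 | = (-3)(3) - (-3)(-2) = -15.
                   | -2  3 |

Its absolute value is |J| = 15 (the area scaling factor).

Substituting x = -3u - 3v, y = -2u + 3v into the integrand,

    11 → 11,

so the integral becomes

    ∬_R (11) · |J| du dv = ∫_0^2 ∫_0^2 (165) dv du.

Inner (v): 330.
Outer (u): 660.

Therefore ∬_D (11) dx dy = 660.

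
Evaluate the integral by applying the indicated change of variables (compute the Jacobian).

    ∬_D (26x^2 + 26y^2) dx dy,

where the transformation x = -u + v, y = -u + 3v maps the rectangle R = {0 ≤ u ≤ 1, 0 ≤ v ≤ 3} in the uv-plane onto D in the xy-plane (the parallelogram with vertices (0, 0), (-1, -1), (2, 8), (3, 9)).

Compute the Jacobian determinant of (x, y) with respect to (u, v):

    ∂(x,y)/∂(u,v) = | -1  1 | = (-1)(3) - (1)(-1) = -2.
                   | -1  3 |

Its absolute value is |J| = 2 (the area scaling factor).

Substituting x = -u + v, y = -u + 3v into the integrand,

    26x^2 + 26y^2 → 52u^2 - 208u v + 260v^2,

so the integral becomes

    ∬_R (52u^2 - 208u v + 260v^2) · |J| du dv = ∫_0^1 ∫_0^3 (104u^2 - 416u v + 520v^2) dv du.

Inner (v): 312u^2 - 1872u + 4680.
Outer (u): 3848.

Therefore ∬_D (26x^2 + 26y^2) dx dy = 3848.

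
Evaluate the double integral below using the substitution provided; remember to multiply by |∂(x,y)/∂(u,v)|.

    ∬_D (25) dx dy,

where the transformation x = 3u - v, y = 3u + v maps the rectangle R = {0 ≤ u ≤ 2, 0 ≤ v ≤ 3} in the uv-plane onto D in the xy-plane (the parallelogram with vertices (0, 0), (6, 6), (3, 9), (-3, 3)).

Compute the Jacobian determinant of (x, y) with respect to (u, v):

    ∂(x,y)/∂(u,v) = | 3  -1 | = (3)(1) - (-1)(3) = 6.
                   | 3  1 |

Its absolute value is |J| = 6 (the area scaling factor).

Substituting x = 3u - v, y = 3u + v into the integrand,

    25 → 25,

so the integral becomes

    ∬_R (25) · |J| du dv = ∫_0^2 ∫_0^3 (150) dv du.

Inner (v): 450.
Outer (u): 900.

Therefore ∬_D (25) dx dy = 900.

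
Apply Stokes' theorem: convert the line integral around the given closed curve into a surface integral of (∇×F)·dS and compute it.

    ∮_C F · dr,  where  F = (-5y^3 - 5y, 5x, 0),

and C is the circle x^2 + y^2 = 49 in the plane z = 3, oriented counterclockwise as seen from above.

Let S be the flat disk x^2 + y^2 ≤ 49 in the plane z = 3, with upward unit normal n̂ = ẑ. By Stokes' theorem,

    ∮_C F · dr = ∬_S (∇ × F) · n̂ dS = ∬_D (curl F)_z dA,

where D is the disk x^2 + y^2 ≤ 49.

Compute the curl of F = (-5y^3 - 5y, 5x, 0):
    (∇ × F)_x = ∂F_z/∂y - ∂F_y/∂z = 0,
    (∇ × F)_y = ∂F_x/∂z - ∂F_z/∂x = 0,
    (∇ × F)_z = ∂F_y/∂x - ∂F_x/∂y = 15y^2 + 10.

On z = 3, (curl F)_z = 15y^2 + 10.

Convert to polar (x = r cos θ, y = r sin θ, dA = r dr dθ); the integrand becomes 15r^2sin(θ)^2 + 10, so

    ∬_D (curl F)_z dA = ∫_0^{2π} ∫_0^{7} (15r^2sin(θ)^2 + 10) · r dr dθ.

Inner (r from 0 to 7): 36015sin(θ)^2/4 + 245.
Outer (θ from 0 to 2π): 37975π/4.

Therefore ∮_C F · dr = 37975π/4.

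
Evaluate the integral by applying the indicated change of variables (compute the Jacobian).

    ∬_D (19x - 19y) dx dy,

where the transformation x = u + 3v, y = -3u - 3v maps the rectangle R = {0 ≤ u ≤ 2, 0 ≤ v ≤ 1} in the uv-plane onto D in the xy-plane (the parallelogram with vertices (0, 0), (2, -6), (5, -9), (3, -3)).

Compute the Jacobian determinant of (x, y) with respect to (u, v):

    ∂(x,y)/∂(u,v) = | 1  3 | = (1)(-3) - (3)(-3) = 6.
                   | -3  -3 |

Its absolute value is |J| = 6 (the area scaling factor).

Substituting x = u + 3v, y = -3u - 3v into the integrand,

    19x - 19y → 76u + 114v,

so the integral becomes

    ∬_R (76u + 114v) · |J| du dv = ∫_0^2 ∫_0^1 (456u + 684v) dv du.

Inner (v): 456u + 342.
Outer (u): 1596.

Therefore ∬_D (19x - 19y) dx dy = 1596.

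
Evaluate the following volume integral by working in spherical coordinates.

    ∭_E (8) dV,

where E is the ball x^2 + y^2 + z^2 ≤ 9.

In spherical coordinates, x = ρ sin(φ) cos(θ), y = ρ sin(φ) sin(θ), z = ρ cos(φ), and dV = ρ^2 sin(φ) dρ dφ dθ.

The integrand becomes 8, so

    ∭_E (8) dV = ∫_{0}^{2π} ∫_{0}^{π} ∫_{0}^{3} (8) · ρ^2 sin(φ) dρ dφ dθ.

Inner (ρ): 72sin(φ).
Middle (φ): 144.
Outer (θ): 288π.

Therefore the triple integral equals 288π.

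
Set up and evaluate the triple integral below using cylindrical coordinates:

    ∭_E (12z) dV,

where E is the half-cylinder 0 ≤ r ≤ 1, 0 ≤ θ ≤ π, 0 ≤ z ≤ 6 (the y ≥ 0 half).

In cylindrical coordinates, x = r cos(θ), y = r sin(θ), z = z, and dV = r dr dθ dz.

The integrand becomes 12z, so

    ∭_E (12z) dV = ∫_{0}^{π} ∫_{0}^{1} ∫_{0}^{6} (12z) · r dz dr dθ.

Inner (z): 216r.
Middle (r from 0 to 1): 108.
Outer (θ): 108π.

Therefore the triple integral equals 108π.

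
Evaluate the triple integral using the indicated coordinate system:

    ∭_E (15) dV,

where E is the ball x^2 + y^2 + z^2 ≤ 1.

In spherical coordinates, x = ρ sin(φ) cos(θ), y = ρ sin(φ) sin(θ), z = ρ cos(φ), and dV = ρ^2 sin(φ) dρ dφ dθ.

The integrand becomes 15, so

    ∭_E (15) dV = ∫_{0}^{2π} ∫_{0}^{π} ∫_{0}^{1} (15) · ρ^2 sin(φ) dρ dφ dθ.

Inner (ρ): 5sin(φ).
Middle (φ): 10.
Outer (θ): 20π.

Therefore the triple integral equals 20π.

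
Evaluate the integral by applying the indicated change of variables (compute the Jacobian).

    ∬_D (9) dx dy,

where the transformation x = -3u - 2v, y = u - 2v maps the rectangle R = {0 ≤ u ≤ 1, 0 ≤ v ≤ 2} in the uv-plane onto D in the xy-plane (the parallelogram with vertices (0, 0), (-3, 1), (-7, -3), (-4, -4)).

Compute the Jacobian determinant of (x, y) with respect to (u, v):

    ∂(x,y)/∂(u,v) = | -3  -2 | = (-3)(-2) - (-2)(1) = 8.
                   | 1  -2 |

Its absolute value is |J| = 8 (the area scaling factor).

Substituting x = -3u - 2v, y = u - 2v into the integrand,

    9 → 9,

so the integral becomes

    ∬_R (9) · |J| du dv = ∫_0^1 ∫_0^2 (72) dv du.

Inner (v): 144.
Outer (u): 144.

Therefore ∬_D (9) dx dy = 144.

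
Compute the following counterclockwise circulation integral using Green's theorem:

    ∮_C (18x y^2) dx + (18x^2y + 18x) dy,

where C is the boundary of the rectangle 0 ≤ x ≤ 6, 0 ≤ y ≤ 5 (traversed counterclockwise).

Green's theorem converts the closed line integral into a double integral over the enclosed region D:

    ∮_C P dx + Q dy = ∬_D (∂Q/∂x - ∂P/∂y) dA.

Here P = 18x y^2, Q = 18x^2y + 18x, so

    ∂Q/∂x = 36x y + 18,    ∂P/∂y = 36x y,
    ∂Q/∂x - ∂P/∂y = 18.

D is the region 0 ≤ x ≤ 6, 0 ≤ y ≤ 5. Evaluating the double integral:

    ∬_D (18) dA = ∫_0^{6} ∫_0^{5} (18) dy dx.

Inner (y from 0 to 5): 90.
Outer (x from 0 to 6): 540.

Therefore ∮_C P dx + Q dy = 540.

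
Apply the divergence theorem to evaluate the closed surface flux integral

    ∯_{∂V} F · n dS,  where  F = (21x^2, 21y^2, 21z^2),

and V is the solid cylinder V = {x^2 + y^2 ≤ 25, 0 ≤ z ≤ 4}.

By the divergence theorem,

    ∯_{∂V} F · n dS = ∭_V (∇ · F) dV.

Compute the divergence:
    ∇ · F = ∂F_x/∂x + ∂F_y/∂y + ∂F_z/∂z = 42x + 42y + 42z.

In cylindrical coordinates, x = r cos(θ), y = r sin(θ), z = z, dV = r dr dθ dz, with 0 ≤ r ≤ 5, 0 ≤ θ ≤ 2π, 0 ≤ z ≤ 4.

The integrand, after substitution and multiplying by the volume element, becomes (42sqrt(2)r sin(θ + π/4) + 42z) · r, so

    ∭_V (∇·F) dV = ∫_0^{2π} ∫_0^{5} ∫_0^{4} (42sqrt(2)r sin(θ + π/4) + 42z) · r dz dr dθ.

Inner (z from 0 to 4): 168r (sqrt(2)r sin(θ + π/4) + 2).
Middle (r from 0 to 5): 7000sqrt(2)sin(θ + π/4) + 4200.
Outer (θ from 0 to 2π): 8400π.

Therefore ∯_{∂V} F · n dS = 8400π.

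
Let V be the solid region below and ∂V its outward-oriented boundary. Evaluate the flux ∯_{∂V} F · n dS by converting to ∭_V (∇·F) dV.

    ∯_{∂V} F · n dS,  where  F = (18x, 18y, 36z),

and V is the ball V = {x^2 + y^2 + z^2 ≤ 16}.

By the divergence theorem,

    ∯_{∂V} F · n dS = ∭_V (∇ · F) dV.

Compute the divergence:
    ∇ · F = ∂F_x/∂x + ∂F_y/∂y + ∂F_z/∂z = 18 + 18 + 36 = 72.

In spherical coordinates, x = ρ sin(φ) cos(θ), y = ρ sin(φ) sin(θ), z = ρ cos(φ), dV = ρ^2 sin(φ) dρ dφ dθ, with 0 ≤ ρ ≤ 4, 0 ≤ φ ≤ π, 0 ≤ θ ≤ 2π.

The integrand, after substitution and multiplying by the volume element, becomes (72) · ρ^2 sin(φ), so

    ∭_V (∇·F) dV = ∫_0^{2π} ∫_0^{π} ∫_0^{4} (72) · ρ^2 sin(φ) dρ dφ dθ.

Inner (ρ from 0 to 4): 1536sin(φ).
Middle (φ from 0 to π): 3072.
Outer (θ from 0 to 2π): 6144π.

Therefore ∯_{∂V} F · n dS = 6144π.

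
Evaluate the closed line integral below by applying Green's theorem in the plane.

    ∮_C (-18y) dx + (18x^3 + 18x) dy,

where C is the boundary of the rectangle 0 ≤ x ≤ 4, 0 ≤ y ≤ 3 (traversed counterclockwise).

Green's theorem converts the closed line integral into a double integral over the enclosed region D:

    ∮_C P dx + Q dy = ∬_D (∂Q/∂x - ∂P/∂y) dA.

Here P = -18y, Q = 18x^3 + 18x, so

    ∂Q/∂x = 54x^2 + 18,    ∂P/∂y = -18,
    ∂Q/∂x - ∂P/∂y = 54x^2 + 36.

D is the region 0 ≤ x ≤ 4, 0 ≤ y ≤ 3. Evaluating the double integral:

    ∬_D (54x^2 + 36) dA = ∫_0^{4} ∫_0^{3} (54x^2 + 36) dy dx.

Inner (y from 0 to 3): 162x^2 + 108.
Outer (x from 0 to 4): 3888.

Therefore ∮_C P dx + Q dy = 3888.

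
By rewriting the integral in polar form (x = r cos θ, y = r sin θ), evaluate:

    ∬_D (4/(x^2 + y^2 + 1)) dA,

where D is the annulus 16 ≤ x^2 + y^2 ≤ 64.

The region D is 4 ≤ r ≤ 8, 0 ≤ θ ≤ 2π in polar coordinates, where x = r cos(θ), y = r sin(θ), and dA = r dr dθ.

Under the substitution, the integrand becomes 4/(r^2 + 1), so

    ∬_D (4/(x^2 + y^2 + 1)) dA = ∫_{0}^{2π} ∫_{4}^{8} (4/(r^2 + 1)) · r dr dθ.

Inner integral (in r): ∫_{4}^{8} (4/(r^2 + 1)) · r dr = log(4225/289).

Outer integral (in θ): ∫_{0}^{2π} (log(4225/289)) dθ = log((4225/289)^(2π)).

Therefore ∬_D (4/(x^2 + y^2 + 1)) dA = log((4225/289)^(2π)).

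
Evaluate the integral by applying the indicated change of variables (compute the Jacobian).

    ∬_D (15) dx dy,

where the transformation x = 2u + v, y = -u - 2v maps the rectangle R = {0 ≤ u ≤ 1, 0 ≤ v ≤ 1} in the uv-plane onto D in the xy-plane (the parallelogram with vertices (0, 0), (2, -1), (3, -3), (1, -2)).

Compute the Jacobian determinant of (x, y) with respect to (u, v):

    ∂(x,y)/∂(u,v) = | 2  1 | = (2)(-2) - (1)(-1) = -3.
                   | -1  -2 |

Its absolute value is |J| = 3 (the area scaling factor).

Substituting x = 2u + v, y = -u - 2v into the integrand,

    15 → 15,

so the integral becomes

    ∬_R (15) · |J| du dv = ∫_0^1 ∫_0^1 (45) dv du.

Inner (v): 45.
Outer (u): 45.

Therefore ∬_D (15) dx dy = 45.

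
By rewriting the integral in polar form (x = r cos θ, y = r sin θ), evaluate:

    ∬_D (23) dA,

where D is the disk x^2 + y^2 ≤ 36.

The region D is 0 ≤ r ≤ 6, 0 ≤ θ ≤ 2π in polar coordinates, where x = r cos(θ), y = r sin(θ), and dA = r dr dθ.

Under the substitution, the integrand becomes 23, so

    ∬_D (23) dA = ∫_{0}^{2π} ∫_{0}^{6} (23) · r dr dθ.

Inner integral (in r): ∫_{0}^{6} (23) · r dr = 414.

Outer integral (in θ): ∫_{0}^{2π} (414) dθ = 828π.

Therefore ∬_D (23) dA = 828π.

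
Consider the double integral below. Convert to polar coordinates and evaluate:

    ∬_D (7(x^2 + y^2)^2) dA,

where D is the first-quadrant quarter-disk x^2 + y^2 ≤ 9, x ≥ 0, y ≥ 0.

The region D is 0 ≤ r ≤ 3, 0 ≤ θ ≤ π/2 in polar coordinates, where x = r cos(θ), y = r sin(θ), and dA = r dr dθ.

Under the substitution, the integrand becomes 7r^4, so

    ∬_D (7(x^2 + y^2)^2) dA = ∫_{0}^{π/2} ∫_{0}^{3} (7r^4) · r dr dθ.

Inner integral (in r): ∫_{0}^{3} (7r^4) · r dr = 1701/2.

Outer integral (in θ): ∫_{0}^{π/2} (1701/2) dθ = 1701π/4.

Therefore ∬_D (7(x^2 + y^2)^2) dA = 1701π/4.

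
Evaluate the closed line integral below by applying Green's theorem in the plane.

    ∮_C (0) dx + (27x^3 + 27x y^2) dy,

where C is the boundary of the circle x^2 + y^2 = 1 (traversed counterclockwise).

Green's theorem converts the closed line integral into a double integral over the enclosed region D:

    ∮_C P dx + Q dy = ∬_D (∂Q/∂x - ∂P/∂y) dA.

Here P = 0, Q = 27x^3 + 27x y^2, so

    ∂Q/∂x = 81x^2 + 27y^2,    ∂P/∂y = 0,
    ∂Q/∂x - ∂P/∂y = 81x^2 + 27y^2.

D is the region x^2 + y^2 ≤ 1. Evaluating the double integral:

In polar coordinates (x = r cos θ, y = r sin θ, dA = r dr dθ) the integrand becomes 27r^2(cos(2θ) + 2), so

    ∬_D (81x^2 + 27y^2) dA = ∫_0^{2π} ∫_0^{1} (27r^2(cos(2θ) + 2)) · r dr dθ.

Inner (r from 0 to 1): 27cos(2θ)/4 + 27/2.
Outer (θ from 0 to 2π): 27π.

Therefore ∮_C P dx + Q dy = 27π.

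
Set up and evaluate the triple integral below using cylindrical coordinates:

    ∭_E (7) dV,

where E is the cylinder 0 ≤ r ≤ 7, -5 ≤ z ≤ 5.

In cylindrical coordinates, x = r cos(θ), y = r sin(θ), z = z, and dV = r dr dθ dz.

The integrand becomes 7, so

    ∭_E (7) dV = ∫_{0}^{2π} ∫_{0}^{7} ∫_{-5}^{5} (7) · r dz dr dθ.

Inner (z): 70r.
Middle (r from 0 to 7): 1715.
Outer (θ): 3430π.

Therefore the triple integral equals 3430π.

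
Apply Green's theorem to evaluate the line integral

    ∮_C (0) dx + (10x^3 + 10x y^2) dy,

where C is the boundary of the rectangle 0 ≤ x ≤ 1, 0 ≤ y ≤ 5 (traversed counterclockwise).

Green's theorem converts the closed line integral into a double integral over the enclosed region D:

    ∮_C P dx + Q dy = ∬_D (∂Q/∂x - ∂P/∂y) dA.

Here P = 0, Q = 10x^3 + 10x y^2, so

    ∂Q/∂x = 30x^2 + 10y^2,    ∂P/∂y = 0,
    ∂Q/∂x - ∂P/∂y = 30x^2 + 10y^2.

D is the region 0 ≤ x ≤ 1, 0 ≤ y ≤ 5. Evaluating the double integral:

    ∬_D (30x^2 + 10y^2) dA = ∫_0^{1} ∫_0^{5} (30x^2 + 10y^2) dy dx.

Inner (y from 0 to 5): 150x^2 + 1250/3.
Outer (x from 0 to 1): 1400/3.

Therefore ∮_C P dx + Q dy = 1400/3.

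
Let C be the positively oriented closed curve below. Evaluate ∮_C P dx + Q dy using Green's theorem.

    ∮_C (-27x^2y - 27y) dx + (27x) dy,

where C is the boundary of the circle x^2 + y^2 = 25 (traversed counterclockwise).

Green's theorem converts the closed line integral into a double integral over the enclosed region D:

    ∮_C P dx + Q dy = ∬_D (∂Q/∂x - ∂P/∂y) dA.

Here P = -27x^2y - 27y, Q = 27x, so

    ∂Q/∂x = 27,    ∂P/∂y = -27x^2 - 27,
    ∂Q/∂x - ∂P/∂y = 27x^2 + 54.

D is the region x^2 + y^2 ≤ 25. Evaluating the double integral:

In polar coordinates (x = r cos θ, y = r sin θ, dA = r dr dθ) the integrand becomes 27r^2cos(θ)^2 + 54, so

    ∬_D (27x^2 + 54) dA = ∫_0^{2π} ∫_0^{5} (27r^2cos(θ)^2 + 54) · r dr dθ.

Inner (r from 0 to 5): 16875cos(θ)^2/4 + 675.
Outer (θ from 0 to 2π): 22275π/4.

Therefore ∮_C P dx + Q dy = 22275π/4.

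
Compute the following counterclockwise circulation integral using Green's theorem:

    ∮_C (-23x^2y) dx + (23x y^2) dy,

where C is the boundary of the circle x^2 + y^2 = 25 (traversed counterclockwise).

Green's theorem converts the closed line integral into a double integral over the enclosed region D:

    ∮_C P dx + Q dy = ∬_D (∂Q/∂x - ∂P/∂y) dA.

Here P = -23x^2y, Q = 23x y^2, so

    ∂Q/∂x = 23y^2,    ∂P/∂y = -23x^2,
    ∂Q/∂x - ∂P/∂y = 23x^2 + 23y^2.

D is the region x^2 + y^2 ≤ 25. Evaluating the double integral:

In polar coordinates (x = r cos θ, y = r sin θ, dA = r dr dθ) the integrand becomes 23r^2, so

    ∬_D (23x^2 + 23y^2) dA = ∫_0^{2π} ∫_0^{5} (23r^2) · r dr dθ.

Inner (r from 0 to 5): 14375/4.
Outer (θ from 0 to 2π): 14375π/2.

Therefore ∮_C P dx + Q dy = 14375π/2.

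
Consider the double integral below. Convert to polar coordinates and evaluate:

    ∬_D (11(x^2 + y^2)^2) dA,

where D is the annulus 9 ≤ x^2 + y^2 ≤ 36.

The region D is 3 ≤ r ≤ 6, 0 ≤ θ ≤ 2π in polar coordinates, where x = r cos(θ), y = r sin(θ), and dA = r dr dθ.

Under the substitution, the integrand becomes 11r^4, so

    ∬_D (11(x^2 + y^2)^2) dA = ∫_{0}^{2π} ∫_{3}^{6} (11r^4) · r dr dθ.

Inner integral (in r): ∫_{3}^{6} (11r^4) · r dr = 168399/2.

Outer integral (in θ): ∫_{0}^{2π} (168399/2) dθ = 168399π.

Therefore ∬_D (11(x^2 + y^2)^2) dA = 168399π.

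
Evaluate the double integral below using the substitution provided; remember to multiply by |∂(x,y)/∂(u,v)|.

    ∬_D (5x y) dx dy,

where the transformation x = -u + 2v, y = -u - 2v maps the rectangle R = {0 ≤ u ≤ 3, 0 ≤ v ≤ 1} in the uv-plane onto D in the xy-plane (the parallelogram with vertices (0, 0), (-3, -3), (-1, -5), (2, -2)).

Compute the Jacobian determinant of (x, y) with respect to (u, v):

    ∂(x,y)/∂(u,v) = | -1  2 | = (-1)(-2) - (2)(-1) = 4.
                   | -1  -2 |

Its absolute value is |J| = 4 (the area scaling factor).

Substituting x = -u + 2v, y = -u - 2v into the integrand,

    5x y → 5u^2 - 20v^2,

so the integral becomes

    ∬_R (5u^2 - 20v^2) · |J| du dv = ∫_0^3 ∫_0^1 (20u^2 - 80v^2) dv du.

Inner (v): 20u^2 - 80/3.
Outer (u): 100.

Therefore ∬_D (5x y) dx dy = 100.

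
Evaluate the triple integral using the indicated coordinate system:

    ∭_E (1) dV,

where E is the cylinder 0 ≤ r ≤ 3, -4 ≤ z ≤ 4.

In cylindrical coordinates, x = r cos(θ), y = r sin(θ), z = z, and dV = r dr dθ dz.

The integrand becomes 1, so

    ∭_E (1) dV = ∫_{0}^{2π} ∫_{0}^{3} ∫_{-4}^{4} (1) · r dz dr dθ.

Inner (z): 8r.
Middle (r from 0 to 3): 36.
Outer (θ): 72π.

Therefore the triple integral equals 72π.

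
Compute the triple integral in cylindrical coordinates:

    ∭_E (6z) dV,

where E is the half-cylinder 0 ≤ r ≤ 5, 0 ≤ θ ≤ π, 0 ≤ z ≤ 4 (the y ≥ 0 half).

In cylindrical coordinates, x = r cos(θ), y = r sin(θ), z = z, and dV = r dr dθ dz.

The integrand becomes 6z, so

    ∭_E (6z) dV = ∫_{0}^{π} ∫_{0}^{5} ∫_{0}^{4} (6z) · r dz dr dθ.

Inner (z): 48r.
Middle (r from 0 to 5): 600.
Outer (θ): 600π.

Therefore the triple integral equals 600π.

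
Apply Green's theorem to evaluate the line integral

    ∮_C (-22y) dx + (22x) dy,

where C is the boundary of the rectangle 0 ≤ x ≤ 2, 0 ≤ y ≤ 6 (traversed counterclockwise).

Green's theorem converts the closed line integral into a double integral over the enclosed region D:

    ∮_C P dx + Q dy = ∬_D (∂Q/∂x - ∂P/∂y) dA.

Here P = -22y, Q = 22x, so

    ∂Q/∂x = 22,    ∂P/∂y = -22,
    ∂Q/∂x - ∂P/∂y = 44.

D is the region 0 ≤ x ≤ 2, 0 ≤ y ≤ 6. Evaluating the double integral:

    ∬_D (44) dA = ∫_0^{2} ∫_0^{6} (44) dy dx.

Inner (y from 0 to 6): 264.
Outer (x from 0 to 2): 528.

Therefore ∮_C P dx + Q dy = 528.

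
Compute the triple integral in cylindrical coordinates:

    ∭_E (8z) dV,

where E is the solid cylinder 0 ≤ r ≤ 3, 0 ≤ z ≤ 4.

In cylindrical coordinates, x = r cos(θ), y = r sin(θ), z = z, and dV = r dr dθ dz.

The integrand becomes 8z, so

    ∭_E (8z) dV = ∫_{0}^{2π} ∫_{0}^{3} ∫_{0}^{4} (8z) · r dz dr dθ.

Inner (z): 64r.
Middle (r from 0 to 3): 288.
Outer (θ): 576π.

Therefore the triple integral equals 576π.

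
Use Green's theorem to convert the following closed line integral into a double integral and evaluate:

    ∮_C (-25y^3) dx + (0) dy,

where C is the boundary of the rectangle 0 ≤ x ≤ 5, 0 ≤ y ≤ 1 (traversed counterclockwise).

Green's theorem converts the closed line integral into a double integral over the enclosed region D:

    ∮_C P dx + Q dy = ∬_D (∂Q/∂x - ∂P/∂y) dA.

Here P = -25y^3, Q = 0, so

    ∂Q/∂x = 0,    ∂P/∂y = -75y^2,
    ∂Q/∂x - ∂P/∂y = 75y^2.

D is the region 0 ≤ x ≤ 5, 0 ≤ y ≤ 1. Evaluating the double integral:

    ∬_D (75y^2) dA = ∫_0^{5} ∫_0^{1} (75y^2) dy dx.

Inner (y from 0 to 1): 25.
Outer (x from 0 to 5): 125.

Therefore ∮_C P dx + Q dy = 125.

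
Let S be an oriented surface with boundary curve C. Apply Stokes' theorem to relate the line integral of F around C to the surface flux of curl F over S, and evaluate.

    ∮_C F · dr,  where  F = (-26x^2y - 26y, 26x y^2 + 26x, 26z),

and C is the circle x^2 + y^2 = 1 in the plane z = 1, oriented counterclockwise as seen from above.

Let S be the flat disk x^2 + y^2 ≤ 1 in the plane z = 1, with upward unit normal n̂ = ẑ. By Stokes' theorem,

    ∮_C F · dr = ∬_S (∇ × F) · n̂ dS = ∬_D (curl F)_z dA,

where D is the disk x^2 + y^2 ≤ 1.

Compute the curl of F = (-26x^2y - 26y, 26x y^2 + 26x, 26z):
    (∇ × F)_x = ∂F_z/∂y - ∂F_y/∂z = 0,
    (∇ × F)_y = ∂F_x/∂z - ∂F_z/∂x = 0,
    (∇ × F)_z = ∂F_y/∂x - ∂F_x/∂y = 26x^2 + 26y^2 + 52.

On z = 1, (curl F)_z = 26x^2 + 26y^2 + 52.

Convert to polar (x = r cos θ, y = r sin θ, dA = r dr dθ); the integrand becomes 26r^2 + 52, so

    ∬_D (curl F)_z dA = ∫_0^{2π} ∫_0^{1} (26r^2 + 52) · r dr dθ.

Inner (r from 0 to 1): 65/2.
Outer (θ from 0 to 2π): 65π.

Therefore ∮_C F · dr = 65π.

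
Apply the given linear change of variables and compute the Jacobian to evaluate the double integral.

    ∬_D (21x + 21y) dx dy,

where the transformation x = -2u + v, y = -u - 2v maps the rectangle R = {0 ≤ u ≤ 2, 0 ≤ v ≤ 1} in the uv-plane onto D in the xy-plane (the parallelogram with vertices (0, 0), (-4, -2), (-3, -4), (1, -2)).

Compute the Jacobian determinant of (x, y) with respect to (u, v):

    ∂(x,y)/∂(u,v) = | -2  1 | = (-2)(-2) - (1)(-1) = 5.
                   | -1  -2 |

Its absolute value is |J| = 5 (the area scaling factor).

Substituting x = -2u + v, y = -u - 2v into the integrand,

    21x + 21y → -63u - 21v,

so the integral becomes

    ∬_R (-63u - 21v) · |J| du dv = ∫_0^2 ∫_0^1 (-315u - 105v) dv du.

Inner (v): -315u - 105/2.
Outer (u): -735.

Therefore ∬_D (21x + 21y) dx dy = -735.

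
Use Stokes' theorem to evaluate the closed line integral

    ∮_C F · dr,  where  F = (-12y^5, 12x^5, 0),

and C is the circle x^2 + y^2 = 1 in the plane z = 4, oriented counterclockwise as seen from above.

Let S be the flat disk x^2 + y^2 ≤ 1 in the plane z = 4, with upward unit normal n̂ = ẑ. By Stokes' theorem,

    ∮_C F · dr = ∬_S (∇ × F) · n̂ dS = ∬_D (curl F)_z dA,

where D is the disk x^2 + y^2 ≤ 1.

Compute the curl of F = (-12y^5, 12x^5, 0):
    (∇ × F)_x = ∂F_z/∂y - ∂F_y/∂z = 0,
    (∇ × F)_y = ∂F_x/∂z - ∂F_z/∂x = 0,
    (∇ × F)_z = ∂F_y/∂x - ∂F_x/∂y = 60x^4 + 60y^4.

On z = 4, (curl F)_z = 60x^4 + 60y^4.

Convert to polar (x = r cos θ, y = r sin θ, dA = r dr dθ); the integrand becomes 60r^4(sin(θ)^4 + cos(θ)^4), so

    ∬_D (curl F)_z dA = ∫_0^{2π} ∫_0^{1} (60r^4(sin(θ)^4 + cos(θ)^4)) · r dr dθ.

Inner (r from 0 to 1): 10sin(θ)^4 + 10cos(θ)^4.
Outer (θ from 0 to 2π): 15π.

Therefore ∮_C F · dr = 15π.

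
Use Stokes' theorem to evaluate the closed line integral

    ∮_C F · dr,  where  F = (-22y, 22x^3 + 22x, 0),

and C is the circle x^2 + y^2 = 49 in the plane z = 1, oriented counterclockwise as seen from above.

Let S be the flat disk x^2 + y^2 ≤ 49 in the plane z = 1, with upward unit normal n̂ = ẑ. By Stokes' theorem,

    ∮_C F · dr = ∬_S (∇ × F) · n̂ dS = ∬_D (curl F)_z dA,

where D is the disk x^2 + y^2 ≤ 49.

Compute the curl of F = (-22y, 22x^3 + 22x, 0):
    (∇ × F)_x = ∂F_z/∂y - ∂F_y/∂z = 0,
    (∇ × F)_y = ∂F_x/∂z - ∂F_z/∂x = 0,
    (∇ × F)_z = ∂F_y/∂x - ∂F_x/∂y = 66x^2 + 44.

On z = 1, (curl F)_z = 66x^2 + 44.

Convert to polar (x = r cos θ, y = r sin θ, dA = r dr dθ); the integrand becomes 66r^2cos(θ)^2 + 44, so

    ∬_D (curl F)_z dA = ∫_0^{2π} ∫_0^{7} (66r^2cos(θ)^2 + 44) · r dr dθ.

Inner (r from 0 to 7): 79233cos(θ)^2/2 + 1078.
Outer (θ from 0 to 2π): 83545π/2.

Therefore ∮_C F · dr = 83545π/2.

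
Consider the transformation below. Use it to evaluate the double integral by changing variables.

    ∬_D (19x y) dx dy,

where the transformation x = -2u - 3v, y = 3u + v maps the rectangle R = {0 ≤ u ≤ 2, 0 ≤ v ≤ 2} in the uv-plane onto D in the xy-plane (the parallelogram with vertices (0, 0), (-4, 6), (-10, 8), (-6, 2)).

Compute the Jacobian determinant of (x, y) with respect to (u, v):

    ∂(x,y)/∂(u,v) = | -2  -3 | = (-2)(1) - (-3)(3) = 7.
                   | 3  1 |

Its absolute value is |J| = 7 (the area scaling factor).

Substituting x = -2u - 3v, y = 3u + v into the integrand,

    19x y → -114u^2 - 209u v - 57v^2,

so the integral becomes

    ∬_R (-114u^2 - 209u v - 57v^2) · |J| du dv = ∫_0^2 ∫_0^2 (-798u^2 - 1463u v - 399v^2) dv du.

Inner (v): -1596u^2 - 2926u - 1064.
Outer (u): -12236.

Therefore ∬_D (19x y) dx dy = -12236.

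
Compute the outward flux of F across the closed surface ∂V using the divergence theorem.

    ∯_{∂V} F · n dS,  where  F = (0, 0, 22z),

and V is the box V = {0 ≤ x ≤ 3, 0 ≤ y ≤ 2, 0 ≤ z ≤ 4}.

By the divergence theorem,

    ∯_{∂V} F · n dS = ∭_V (∇ · F) dV.

Compute the divergence:
    ∇ · F = ∂F_x/∂x + ∂F_y/∂y + ∂F_z/∂z = 0 + 0 + 22 = 22.

V is a rectangular box, so dV = dx dy dz with 0 ≤ x ≤ 3, 0 ≤ y ≤ 2, 0 ≤ z ≤ 4.

Integrate (22) over V as an iterated integral:

    ∭_V (∇·F) dV = ∫_0^{3} ∫_0^{2} ∫_0^{4} (22) dz dy dx.

Inner (z from 0 to 4): 88.
Middle (y from 0 to 2): 176.
Outer (x from 0 to 3): 528.

Therefore ∯_{∂V} F · n dS = 528.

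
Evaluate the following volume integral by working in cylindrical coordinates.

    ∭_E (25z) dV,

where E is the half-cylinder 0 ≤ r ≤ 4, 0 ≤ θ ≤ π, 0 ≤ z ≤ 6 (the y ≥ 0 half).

In cylindrical coordinates, x = r cos(θ), y = r sin(θ), z = z, and dV = r dr dθ dz.

The integrand becomes 25z, so

    ∭_E (25z) dV = ∫_{0}^{π} ∫_{0}^{4} ∫_{0}^{6} (25z) · r dz dr dθ.

Inner (z): 450r.
Middle (r from 0 to 4): 3600.
Outer (θ): 3600π.

Therefore the triple integral equals 3600π.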